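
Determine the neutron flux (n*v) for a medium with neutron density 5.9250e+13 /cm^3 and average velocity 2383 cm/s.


phi = n * v
phi = 5.9250e+13 * 2383
phi = 1.4119e+17 /cm^2/s

1.4119e+17


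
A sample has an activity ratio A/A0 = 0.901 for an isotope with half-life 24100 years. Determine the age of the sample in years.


lambda = ln(2) / t_half = ln(2) / 24100 = 2.876129e-05 /yr
t = -ln(A/A0) / lambda
t = -ln(0.901) / 2.876129e-05
t = 3624.7 yr

3624.7


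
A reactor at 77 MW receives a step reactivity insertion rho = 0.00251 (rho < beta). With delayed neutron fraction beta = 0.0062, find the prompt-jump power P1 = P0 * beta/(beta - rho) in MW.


P1/P0 = beta / (beta - rho)
P1/P0 = 0.0062 / (0.0062 - 0.00251) = 1.680217
P1 = 77 * 1.680217 = 129.38 MW

129.38


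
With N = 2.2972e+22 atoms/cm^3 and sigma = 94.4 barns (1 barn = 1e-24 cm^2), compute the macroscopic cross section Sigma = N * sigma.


Sigma = N * sigma_barns * 1e-24
Sigma = 2.2972e+22 * 94.4 * 1e-24
Sigma = 2.1686 /cm

2.1686


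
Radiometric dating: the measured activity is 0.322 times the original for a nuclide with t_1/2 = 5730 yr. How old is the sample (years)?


lambda = ln(2) / t_half = ln(2) / 5730 = 1.209681e-04 /yr
t = -ln(A/A0) / lambda
t = -ln(0.322) / 1.209681e-04
t = 9367.8 yr

9367.8


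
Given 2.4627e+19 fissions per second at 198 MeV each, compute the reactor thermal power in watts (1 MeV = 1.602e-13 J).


P = fission_rate * E_MeV * 1.602e-13
P = 2.4627e+19 * 198 * 1.602e-13
P = 7.8116e+08 W

7.8116e+08


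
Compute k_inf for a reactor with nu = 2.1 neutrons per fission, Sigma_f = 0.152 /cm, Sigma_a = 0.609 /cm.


k_inf = nu * Sigma_f / Sigma_a
k_inf = 2.1 * 0.152 / 0.609
k_inf = 0.52414

0.52414


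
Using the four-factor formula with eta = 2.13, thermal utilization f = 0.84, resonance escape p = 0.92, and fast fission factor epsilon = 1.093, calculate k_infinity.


k_inf = eta * f * p * epsilon
k_inf = 2.13 * 0.84 * 0.92 * 1.093
k_inf = 1.7991

1.7991


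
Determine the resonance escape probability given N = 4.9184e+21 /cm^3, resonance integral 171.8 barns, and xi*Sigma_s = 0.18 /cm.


p = exp(-N * I * 1e-24 / (xi*Sigma_s))
p = exp(-4.9184e+21 * 171.8 * 1e-24 / 0.18)
p = 0.0091469

0.0091469


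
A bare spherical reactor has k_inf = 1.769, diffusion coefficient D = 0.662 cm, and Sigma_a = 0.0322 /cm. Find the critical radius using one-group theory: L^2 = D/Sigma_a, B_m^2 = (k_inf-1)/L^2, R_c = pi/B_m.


L^2 = D / Sigma_a = 0.662 / 0.0322 = 20.55901 cm^2
B_m^2 = (k_inf - 1) / L^2 = (1.769 - 1) / 20.55901 = 0.03740452 /cm^2
For a bare sphere: B_g = pi/R, so R_c = pi / sqrt(B_m^2)
R_c = pi / sqrt(0.03740452) = 16.244 cm

16.244


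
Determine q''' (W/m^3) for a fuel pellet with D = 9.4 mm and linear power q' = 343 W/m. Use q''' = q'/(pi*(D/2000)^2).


r = D / 2 / 1000 = 9.4 / 2 / 1000 = 0.0047 m
q''' = q' / (pi * r^2)
q''' = 343 / (pi * 0.0047^2)
q''' = 4.9425e+06 W/m^3

4.9425e+06


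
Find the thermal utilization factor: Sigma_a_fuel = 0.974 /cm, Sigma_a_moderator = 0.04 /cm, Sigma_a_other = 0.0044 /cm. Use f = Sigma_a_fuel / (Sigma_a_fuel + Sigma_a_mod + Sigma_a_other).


f = Sigma_a_fuel / (Sigma_a_fuel + Sigma_a_mod + Sigma_a_other)
f = 0.974 / (0.974 + 0.04 + 0.0044)
f = 0.95640

0.95640


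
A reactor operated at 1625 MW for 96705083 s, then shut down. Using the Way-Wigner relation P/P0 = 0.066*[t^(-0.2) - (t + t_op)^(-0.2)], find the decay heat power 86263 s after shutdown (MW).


P/P0 = 0.066 * [t^(-0.2) - (t + t_op)^(-0.2)]
P/P0 = 0.066 * [86263^(-0.2) - (86263 + 96705083)^(-0.2)]
P/P0 = 0.066 * [0.1029995 - 0.02528324] = 0.005129273
P = 1625 * 0.005129273 = 8.3351 MW

8.3351


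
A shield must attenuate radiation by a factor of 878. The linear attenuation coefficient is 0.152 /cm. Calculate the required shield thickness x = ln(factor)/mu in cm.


x = ln(factor) / mu
x = ln(878) / 0.152
x = 44.590 cm

44.590


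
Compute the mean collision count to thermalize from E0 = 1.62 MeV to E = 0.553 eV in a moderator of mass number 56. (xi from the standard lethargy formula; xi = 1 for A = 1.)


xi = 1 + (A-1)^2/(2A)*ln((A-1)/(A+1)) = 0.03529286 (for A = 56)
n = ln(E0/E) / xi
n = ln(1.62e6 / 0.553) / 0.03529286
n = ln(2.929476e+06) / 0.03529286 = 421.91

421.91


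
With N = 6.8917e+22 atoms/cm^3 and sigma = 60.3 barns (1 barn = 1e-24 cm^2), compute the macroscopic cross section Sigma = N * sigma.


Sigma = N * sigma_barns * 1e-24
Sigma = 6.8917e+22 * 60.3 * 1e-24
Sigma = 4.1557 /cm

4.1557


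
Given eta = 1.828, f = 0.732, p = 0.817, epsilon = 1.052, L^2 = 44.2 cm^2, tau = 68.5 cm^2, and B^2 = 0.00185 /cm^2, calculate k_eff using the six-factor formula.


k_inf = eta*f*p*eps = 1.828*0.732*0.817*1.052 = 1.150072
P_TNL = 1/(1 + L^2*B^2) = 1/(1 + 44.2*0.00185) = 0.9244109
P_FNL = exp(-B^2*tau) = exp(-0.00185*68.5) = 0.8809759
k_eff = k_inf * P_TNL * P_FNL = 1.150072 * 0.9244109 * 0.8809759
k_eff = 0.93660

0.93660


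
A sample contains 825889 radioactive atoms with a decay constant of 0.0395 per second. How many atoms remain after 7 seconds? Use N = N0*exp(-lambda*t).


N = N0 * exp(-lambda * t)
N = 825889 * exp(-0.0395 * 7)
N = 626382

626382


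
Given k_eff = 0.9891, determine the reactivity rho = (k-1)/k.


rho = (k_eff - 1) / k_eff
rho = (0.9891 - 1) / 0.9891
rho = -0.011020

-0.011020


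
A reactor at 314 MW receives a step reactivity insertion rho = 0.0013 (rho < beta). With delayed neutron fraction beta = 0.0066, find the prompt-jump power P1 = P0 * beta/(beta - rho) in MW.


P1/P0 = beta / (beta - rho)
P1/P0 = 0.0066 / (0.0066 - 0.0013) = 1.245283
P1 = 314 * 1.245283 = 391.02 MW

391.02


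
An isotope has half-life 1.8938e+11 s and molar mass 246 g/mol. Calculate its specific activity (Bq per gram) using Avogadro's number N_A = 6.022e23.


lambda = ln(2) / t_half = ln(2) / 1.8938e+11 = 3.660086e-12 /s
SA = lambda * N_A / M
SA = 3.660086e-12 * 6.022e23 / 246
SA = 8.9598e+09 Bq/g

8.9598e+09


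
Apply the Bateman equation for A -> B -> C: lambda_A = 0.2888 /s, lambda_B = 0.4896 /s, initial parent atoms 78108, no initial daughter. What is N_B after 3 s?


N_B(t) = lambda_A * N_A0 / (lambda_B - lambda_A) * [exp(-lambda_A*t) - exp(-lambda_B*t)]
exp(-0.2888*3) = 0.4204625; exp(-0.4896*3) = 0.2302016
N_B = 0.2888 * 78108 / (0.4896 - 0.2888) * (0.4204625 - 0.2302016)
N_B = 21374

21374


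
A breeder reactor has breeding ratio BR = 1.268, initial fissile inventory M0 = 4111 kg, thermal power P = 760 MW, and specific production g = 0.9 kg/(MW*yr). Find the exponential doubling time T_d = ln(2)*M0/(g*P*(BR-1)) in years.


Breeding gain G = BR - 1 = 1.268 - 1 = 0.268
Fissile production rate = g * P * G = 0.9 * 760 * 0.268 = 183.312 kg/yr
T_d = ln(2) * M0 / (g * P * G)
T_d = ln(2) * 4111 / 183.312 = 15.545 yr

15.545


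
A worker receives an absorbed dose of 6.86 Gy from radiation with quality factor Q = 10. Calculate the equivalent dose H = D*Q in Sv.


H = D * Q
H = 6.86 * 10
H = 68.600 Sv

68.600


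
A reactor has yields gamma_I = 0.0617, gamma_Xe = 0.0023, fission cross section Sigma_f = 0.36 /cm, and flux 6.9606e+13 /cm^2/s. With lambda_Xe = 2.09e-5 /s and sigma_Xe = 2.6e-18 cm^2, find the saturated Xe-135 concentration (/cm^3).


Xe_eq = (gamma_I + gamma_Xe) * Sigma_f * phi / (lambda_Xe + sigma_Xe * phi)
Numerator = (0.0617 + 0.0023) * 0.36 * 6.9606e+13 = 1.603722e+12
Denominator = 2.09e-5 + 2.6e-18 * 6.9606e+13 = 2.018756e-04
Xe_eq = 1.603722e+12 / 2.018756e-04 = 7.9441e+15 /cm^3

7.9441e+15


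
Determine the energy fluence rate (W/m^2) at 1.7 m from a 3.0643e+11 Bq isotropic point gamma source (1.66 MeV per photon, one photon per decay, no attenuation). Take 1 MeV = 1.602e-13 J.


psi = A * E * 1.602e-13 / (4*pi*r^2)
psi = 3.0643e+11 * 1.66 * 1.602e-13 / (4*pi*1.7^2)
psi = 0.0022439 W/m^2

0.0022439


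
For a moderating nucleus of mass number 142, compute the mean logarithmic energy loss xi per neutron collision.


xi = 1 + (A-1)^2/(2A) * ln((A-1)/(A+1))
xi = 1 + (142-1)^2/(2*142) * ln((142-1)/(142 +1))
xi = 0.014019

0.014019


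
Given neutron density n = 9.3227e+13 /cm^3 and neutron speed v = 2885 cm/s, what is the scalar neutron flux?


phi = n * v
phi = 9.3227e+13 * 2885
phi = 2.6896e+17 /cm^2/s

2.6896e+17


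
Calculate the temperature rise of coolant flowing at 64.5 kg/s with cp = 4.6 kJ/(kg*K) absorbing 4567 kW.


dT = Q / (m_dot * cp)
dT = 4567 / (64.5 * 4.6)
dT = 15.393 C

15.393


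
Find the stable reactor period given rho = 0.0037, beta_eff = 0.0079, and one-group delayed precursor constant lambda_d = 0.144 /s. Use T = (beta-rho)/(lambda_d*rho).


T = (beta - rho) / (lambda_d * rho)
T = (0.0079 - 0.0037) / (0.144 * 0.0037)
T = 7.8829 s

7.8829


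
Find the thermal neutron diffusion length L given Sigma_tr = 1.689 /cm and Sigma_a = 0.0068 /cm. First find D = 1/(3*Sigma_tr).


D = 1 / (3 * Sigma_tr) = 1 / (3 * 1.689) = 0.1973554 cm
L = sqrt(D / Sigma_a)
L = sqrt(0.1973554 / 0.0068)
L = 5.3873 cm

5.3873


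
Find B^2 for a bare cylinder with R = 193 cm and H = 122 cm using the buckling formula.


B^2 = (2.405/R)^2 + (pi/H)^2
B^2 = (2.405/193)^2 + (pi/122)^2
B^2 = 8.1838e-04 /cm^2

8.1838e-04


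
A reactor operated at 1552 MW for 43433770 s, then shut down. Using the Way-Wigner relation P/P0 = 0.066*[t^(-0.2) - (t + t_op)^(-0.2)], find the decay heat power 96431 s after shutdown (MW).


P/P0 = 0.066 * [t^(-0.2) - (t + t_op)^(-0.2)]
P/P0 = 0.066 * [96431^(-0.2) - (96431 + 43433770)^(-0.2)]
P/P0 = 0.066 * [0.1007295 - 0.02966483] = 0.004690268
P = 1552 * 0.004690268 = 7.2793 MW

7.2793


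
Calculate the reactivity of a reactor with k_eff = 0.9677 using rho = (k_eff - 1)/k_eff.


rho = (k_eff - 1) / k_eff
rho = (0.9677 - 1) / 0.9677
rho = -0.033378

-0.033378


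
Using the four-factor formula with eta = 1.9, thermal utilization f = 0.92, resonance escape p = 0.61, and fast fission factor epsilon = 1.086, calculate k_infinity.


k_inf = eta * f * p * epsilon
k_inf = 1.9 * 0.92 * 0.61 * 1.086
k_inf = 1.1580

1.1580


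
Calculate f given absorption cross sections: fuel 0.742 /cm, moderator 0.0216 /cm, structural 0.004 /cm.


f = Sigma_a_fuel / (Sigma_a_fuel + Sigma_a_mod + Sigma_a_other)
f = 0.742 / (0.742 + 0.0216 + 0.004)
f = 0.96665

0.96665


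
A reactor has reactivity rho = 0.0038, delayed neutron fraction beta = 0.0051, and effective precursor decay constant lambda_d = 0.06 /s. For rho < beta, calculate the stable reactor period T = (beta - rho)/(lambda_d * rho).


T = (beta - rho) / (lambda_d * rho)
T = (0.0051 - 0.0038) / (0.06 * 0.0038)
T = 5.7018 s

5.7018


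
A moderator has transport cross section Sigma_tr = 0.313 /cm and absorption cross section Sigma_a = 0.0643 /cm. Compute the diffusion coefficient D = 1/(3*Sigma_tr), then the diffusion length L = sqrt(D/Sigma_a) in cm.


D = 1 / (3 * Sigma_tr) = 1 / (3 * 0.313) = 1.064963 cm
L = sqrt(D / Sigma_a)
L = sqrt(1.064963 / 0.0643)
L = 4.0697 cm

4.0697


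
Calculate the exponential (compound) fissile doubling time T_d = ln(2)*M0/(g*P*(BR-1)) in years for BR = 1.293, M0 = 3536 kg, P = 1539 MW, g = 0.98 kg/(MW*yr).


Breeding gain G = BR - 1 = 1.293 - 1 = 0.293
Fissile production rate = g * P * G = 0.98 * 1539 * 0.293 = 441.90846 kg/yr
T_d = ln(2) * M0 / (g * P * G)
T_d = ln(2) * 3536 / 441.90846 = 5.5463 yr

5.5463


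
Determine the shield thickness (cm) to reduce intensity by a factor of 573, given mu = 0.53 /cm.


x = ln(factor) / mu
x = ln(573) / 0.53
x = 11.983 cm

11.983


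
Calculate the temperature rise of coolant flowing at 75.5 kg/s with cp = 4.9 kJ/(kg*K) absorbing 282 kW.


dT = Q / (m_dot * cp)
dT = 282 / (75.5 * 4.9)
dT = 0.76227 C

0.76227


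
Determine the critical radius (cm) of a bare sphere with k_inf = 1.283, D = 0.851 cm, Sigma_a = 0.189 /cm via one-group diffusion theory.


L^2 = D / Sigma_a = 0.851 / 0.189 = 4.502646 cm^2
B_m^2 = (k_inf - 1) / L^2 = (1.283 - 1) / 4.502646 = 0.06285193 /cm^2
For a bare sphere: B_g = pi/R, so R_c = pi / sqrt(B_m^2)
R_c = pi / sqrt(0.06285193) = 12.531 cm

12.531


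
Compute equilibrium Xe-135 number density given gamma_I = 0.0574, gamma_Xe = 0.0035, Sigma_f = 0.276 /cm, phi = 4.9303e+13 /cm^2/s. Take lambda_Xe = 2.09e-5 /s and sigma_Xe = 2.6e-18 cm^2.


Xe_eq = (gamma_I + gamma_Xe) * Sigma_f * phi / (lambda_Xe + sigma_Xe * phi)
Numerator = (0.0574 + 0.0035) * 0.276 * 4.9303e+13 = 8.287045e+11
Denominator = 2.09e-5 + 2.6e-18 * 4.9303e+13 = 1.490878e-04
Xe_eq = 8.287045e+11 / 1.490878e-04 = 5.5585e+15 /cm^3

5.5585e+15


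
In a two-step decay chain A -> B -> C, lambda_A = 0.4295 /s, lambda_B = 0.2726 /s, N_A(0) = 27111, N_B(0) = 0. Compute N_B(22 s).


N_B(t) = lambda_A * N_A0 / (lambda_B - lambda_A) * [exp(-lambda_A*t) - exp(-lambda_B*t)]
exp(-0.4295*22) = 7.876829e-05; exp(-0.2726*22) = 0.002485702
N_B = 0.4295 * 27111 / (0.2726 - 0.4295) * (7.876829e-05 - 0.002485702)
N_B = 178.63

178.63


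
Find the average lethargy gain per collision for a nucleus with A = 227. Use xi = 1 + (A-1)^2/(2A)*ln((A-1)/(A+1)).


xi = 1 + (A-1)^2/(2A) * ln((A-1)/(A+1))
xi = 1 + (227-1)^2/(2*227) * ln((227-1)/(227 +1))
xi = 0.0087848

0.0087848


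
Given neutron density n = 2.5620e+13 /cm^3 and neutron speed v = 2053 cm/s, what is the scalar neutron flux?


phi = n * v
phi = 2.5620e+13 * 2053
phi = 5.2598e+16 /cm^2/s

5.2598e+16


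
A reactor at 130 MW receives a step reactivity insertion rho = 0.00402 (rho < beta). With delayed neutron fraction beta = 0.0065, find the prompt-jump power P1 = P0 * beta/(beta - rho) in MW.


P1/P0 = beta / (beta - rho)
P1/P0 = 0.0065 / (0.0065 - 0.00402) = 2.620968
P1 = 130 * 2.620968 = 340.73 MW

340.73


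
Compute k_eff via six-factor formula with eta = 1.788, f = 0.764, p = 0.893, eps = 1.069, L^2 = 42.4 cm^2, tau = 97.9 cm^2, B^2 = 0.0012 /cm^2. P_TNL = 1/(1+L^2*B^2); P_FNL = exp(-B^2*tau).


k_inf = eta*f*p*eps = 1.788*0.764*0.893*1.069 = 1.304037
P_TNL = 1/(1 + L^2*B^2) = 1/(1 + 42.4*0.0012) = 0.9515834
P_FNL = exp(-B^2*tau) = exp(-0.0012*97.9) = 0.8891583
k_eff = k_inf * P_TNL * P_FNL = 1.304037 * 0.9515834 * 0.8891583
k_eff = 1.1034

1.1034


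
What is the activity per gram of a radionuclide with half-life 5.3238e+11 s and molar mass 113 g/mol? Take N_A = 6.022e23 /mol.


lambda = ln(2) / t_half = ln(2) / 5.3238e+11 = 1.301978e-12 /s
SA = lambda * N_A / M
SA = 1.301978e-12 * 6.022e23 / 113
SA = 6.9385e+09 Bq/g

6.9385e+09


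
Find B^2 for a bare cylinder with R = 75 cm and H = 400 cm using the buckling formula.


B^2 = (2.405/R)^2 + (pi/H)^2
B^2 = (2.405/75)^2 + (pi/400)^2
B^2 = 0.0010900 /cm^2

0.0010900


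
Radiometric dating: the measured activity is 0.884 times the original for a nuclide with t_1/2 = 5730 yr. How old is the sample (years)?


lambda = ln(2) / t_half = ln(2) / 5730 = 1.209681e-04 /yr
t = -ln(A/A0) / lambda
t = -ln(0.884) / 1.209681e-04
t = 1019.3 yr

1019.3


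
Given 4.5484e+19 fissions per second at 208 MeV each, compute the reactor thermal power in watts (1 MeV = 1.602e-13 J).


P = fission_rate * E_MeV * 1.602e-13
P = 4.5484e+19 * 208 * 1.602e-13
P = 1.5156e+09 W

1.5156e+09


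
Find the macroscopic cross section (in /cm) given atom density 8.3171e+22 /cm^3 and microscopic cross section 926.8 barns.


Sigma = N * sigma_barns * 1e-24
Sigma = 8.3171e+22 * 926.8 * 1e-24
Sigma = 77.083 /cm

77.083


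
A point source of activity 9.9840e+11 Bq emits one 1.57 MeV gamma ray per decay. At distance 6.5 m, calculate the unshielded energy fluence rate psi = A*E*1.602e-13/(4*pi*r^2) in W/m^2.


psi = A * E * 1.602e-13 / (4*pi*r^2)
psi = 9.9840e+11 * 1.57 * 1.602e-13 / (4*pi*6.5^2)
psi = 4.7297e-04 W/m^2

4.7297e-04


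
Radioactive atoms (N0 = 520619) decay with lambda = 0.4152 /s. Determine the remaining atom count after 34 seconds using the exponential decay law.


N = N0 * exp(-lambda * t)
N = 520619 * exp(-0.4152 * 34)
N = 0.38519

0.38519


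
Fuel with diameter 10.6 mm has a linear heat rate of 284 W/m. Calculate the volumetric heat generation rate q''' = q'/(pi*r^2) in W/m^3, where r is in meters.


r = D / 2 / 1000 = 10.6 / 2 / 1000 = 0.0053 m
q''' = q' / (pi * r^2)
q''' = 284 / (pi * 0.0053^2)
q''' = 3.2182e+06 W/m^3

3.2182e+06


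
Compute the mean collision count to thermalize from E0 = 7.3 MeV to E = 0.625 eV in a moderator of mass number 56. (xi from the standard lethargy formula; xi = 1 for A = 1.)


xi = 1 + (A-1)^2/(2A)*ln((A-1)/(A+1)) = 0.03529286 (for A = 56)
n = ln(E0/E) / xi
n = ln(7.3e6 / 0.625) / 0.03529286
n = ln(1.168000e+07) / 0.03529286 = 461.10

461.10


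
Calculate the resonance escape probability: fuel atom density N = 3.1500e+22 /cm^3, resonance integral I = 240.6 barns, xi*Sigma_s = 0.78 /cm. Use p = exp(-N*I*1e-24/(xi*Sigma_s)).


p = exp(-N * I * 1e-24 / (xi*Sigma_s))
p = exp(-3.1500e+22 * 240.6 * 1e-24 / 0.78)
p = 6.0278e-05

6.0278e-05


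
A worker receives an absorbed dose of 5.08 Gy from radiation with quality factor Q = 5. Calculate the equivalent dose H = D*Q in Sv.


H = D * Q
H = 5.08 * 5
H = 25.400 Sv

25.400


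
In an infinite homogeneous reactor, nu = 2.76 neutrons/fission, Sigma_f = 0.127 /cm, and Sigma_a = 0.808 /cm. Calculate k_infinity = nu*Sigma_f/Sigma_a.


k_inf = nu * Sigma_f / Sigma_a
k_inf = 2.76 * 0.127 / 0.808
k_inf = 0.43381

0.43381


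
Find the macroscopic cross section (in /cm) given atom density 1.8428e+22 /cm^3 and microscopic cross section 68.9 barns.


Sigma = N * sigma_barns * 1e-24
Sigma = 1.8428e+22 * 68.9 * 1e-24
Sigma = 1.2697 /cm

1.2697


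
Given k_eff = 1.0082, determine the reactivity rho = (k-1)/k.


rho = (k_eff - 1) / k_eff
rho = (1.0082 - 1) / 1.0082
rho = 0.0081333

0.0081333


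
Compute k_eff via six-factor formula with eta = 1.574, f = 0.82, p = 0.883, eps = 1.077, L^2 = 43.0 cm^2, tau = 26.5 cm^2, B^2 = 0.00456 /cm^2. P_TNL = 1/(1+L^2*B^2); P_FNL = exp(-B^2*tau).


k_inf = eta*f*p*eps = 1.574*0.82*0.883*1.077 = 1.227425
P_TNL = 1/(1 + L^2*B^2) = 1/(1 + 43.0*0.00456) = 0.8360645
P_FNL = exp(-B^2*tau) = exp(-0.00456*26.5) = 0.8861757
k_eff = k_inf * P_TNL * P_FNL = 1.227425 * 0.8360645 * 0.8861757
k_eff = 0.90940

0.90940


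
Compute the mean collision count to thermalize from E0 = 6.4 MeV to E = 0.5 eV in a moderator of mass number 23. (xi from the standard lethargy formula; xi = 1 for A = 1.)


xi = 1 + (A-1)^2/(2A)*ln((A-1)/(A+1)) = 0.08448899 (for A = 23)
n = ln(E0/E) / xi
n = ln(6.4e6 / 0.5) / 0.08448899
n = ln(1.280000e+07) / 0.08448899 = 193.69

193.69


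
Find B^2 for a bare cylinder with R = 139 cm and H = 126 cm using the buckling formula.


B^2 = (2.405/R)^2 + (pi/H)^2
B^2 = (2.405/139)^2 + (pi/126)^2
B^2 = 9.2103e-04 /cm^2

9.2103e-04


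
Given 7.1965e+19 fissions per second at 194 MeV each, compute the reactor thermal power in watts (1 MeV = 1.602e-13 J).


P = fission_rate * E_MeV * 1.602e-13
P = 7.1965e+19 * 194 * 1.602e-13
P = 2.2366e+09 W

2.2366e+09


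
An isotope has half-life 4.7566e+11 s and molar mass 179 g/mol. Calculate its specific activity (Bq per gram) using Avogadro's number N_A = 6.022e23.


lambda = ln(2) / t_half = ln(2) / 4.7566e+11 = 1.457232e-12 /s
SA = lambda * N_A / M
SA = 1.457232e-12 * 6.022e23 / 179
SA = 4.9025e+09 Bq/g

4.9025e+09


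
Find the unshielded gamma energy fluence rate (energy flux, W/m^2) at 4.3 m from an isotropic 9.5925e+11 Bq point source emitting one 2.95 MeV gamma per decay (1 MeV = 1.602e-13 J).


psi = A * E * 1.602e-13 / (4*pi*r^2)
psi = 9.5925e+11 * 2.95 * 1.602e-13 / (4*pi*4.3^2)
psi = 0.0019511 W/m^2

0.0019511


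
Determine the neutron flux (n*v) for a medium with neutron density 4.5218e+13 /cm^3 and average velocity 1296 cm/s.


phi = n * v
phi = 4.5218e+13 * 1296
phi = 5.8603e+16 /cm^2/s

5.8603e+16


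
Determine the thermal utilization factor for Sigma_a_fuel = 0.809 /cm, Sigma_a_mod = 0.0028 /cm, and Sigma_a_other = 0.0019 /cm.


f = Sigma_a_fuel / (Sigma_a_fuel + Sigma_a_mod + Sigma_a_other)
f = 0.809 / (0.809 + 0.0028 + 0.0019)
f = 0.99422

0.99422


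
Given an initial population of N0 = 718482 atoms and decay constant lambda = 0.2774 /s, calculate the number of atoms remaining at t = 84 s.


N = N0 * exp(-lambda * t)
N = 718482 * exp(-0.2774 * 84)
N = 5.4533e-05

5.4533e-05


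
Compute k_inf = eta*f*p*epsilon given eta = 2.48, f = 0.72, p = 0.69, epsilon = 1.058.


k_inf = eta * f * p * epsilon
k_inf = 2.48 * 0.72 * 0.69 * 1.058
k_inf = 1.3035

1.3035


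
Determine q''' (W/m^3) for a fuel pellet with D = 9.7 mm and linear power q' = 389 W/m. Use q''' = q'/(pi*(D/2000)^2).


r = D / 2 / 1000 = 9.7 / 2 / 1000 = 0.00485 m
q''' = q' / (pi * r^2)
q''' = 389 / (pi * 0.00485^2)
q''' = 5.2640e+06 W/m^3

5.2640e+06


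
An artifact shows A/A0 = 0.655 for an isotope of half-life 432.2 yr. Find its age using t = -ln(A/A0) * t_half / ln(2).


lambda = ln(2) / t_half = ln(2) / 432.2 = 0.001603765 /yr
t = -ln(A/A0) / lambda
t = -ln(0.655) / 0.001603765
t = 263.83 yr

263.83


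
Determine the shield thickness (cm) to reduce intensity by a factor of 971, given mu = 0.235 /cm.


x = ln(factor) / mu
x = ln(971) / 0.235
x = 29.269 cm

29.269


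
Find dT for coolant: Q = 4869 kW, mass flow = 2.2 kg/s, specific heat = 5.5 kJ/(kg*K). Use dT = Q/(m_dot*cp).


dT = Q / (m_dot * cp)
dT = 4869 / (2.2 * 5.5)
dT = 402.40 C

402.40


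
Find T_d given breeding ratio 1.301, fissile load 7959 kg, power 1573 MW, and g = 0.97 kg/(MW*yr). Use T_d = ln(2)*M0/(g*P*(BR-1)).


Breeding gain G = BR - 1 = 1.301 - 1 = 0.301
Fissile production rate = g * P * G = 0.97 * 1573 * 0.301 = 459.26881 kg/yr
T_d = ln(2) * M0 / (g * P * G)
T_d = ln(2) * 7959 / 459.26881 = 12.012 yr

12.012


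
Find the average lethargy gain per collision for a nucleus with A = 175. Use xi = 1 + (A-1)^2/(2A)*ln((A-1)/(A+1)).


xi = 1 + (A-1)^2/(2A) * ln((A-1)/(A+1))
xi = 1 + (175-1)^2/(2*175) * ln((175-1)/(175 +1))
xi = 0.011385

0.011385


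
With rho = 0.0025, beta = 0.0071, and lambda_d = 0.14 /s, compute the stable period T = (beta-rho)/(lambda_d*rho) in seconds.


T = (beta - rho) / (lambda_d * rho)
T = (0.0071 - 0.0025) / (0.14 * 0.0025)
T = 13.143 s

13.143


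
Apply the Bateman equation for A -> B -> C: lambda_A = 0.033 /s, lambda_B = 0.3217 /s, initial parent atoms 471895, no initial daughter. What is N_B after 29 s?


N_B(t) = lambda_A * N_A0 / (lambda_B - lambda_A) * [exp(-lambda_A*t) - exp(-lambda_B*t)]
exp(-0.033*29) = 0.3840433; exp(-0.3217*29) = 8.878436e-05
N_B = 0.033 * 471895 / (0.3217 - 0.033) * (0.3840433 - 8.878436e-05)
N_B = 20711

20711


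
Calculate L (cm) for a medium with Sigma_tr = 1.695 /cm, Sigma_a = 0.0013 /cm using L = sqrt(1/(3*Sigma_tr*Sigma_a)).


D = 1 / (3 * Sigma_tr) = 1 / (3 * 1.695) = 0.1966568 cm
L = sqrt(D / Sigma_a)
L = sqrt(0.1966568 / 0.0013)
L = 12.299 cm

12.299


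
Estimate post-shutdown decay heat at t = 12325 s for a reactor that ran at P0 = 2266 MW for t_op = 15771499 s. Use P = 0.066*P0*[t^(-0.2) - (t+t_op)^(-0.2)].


P/P0 = 0.066 * [t^(-0.2) - (t + t_op)^(-0.2)]
P/P0 = 0.066 * [12325^(-0.2) - (12325 + 15771499)^(-0.2)]
P/P0 = 0.066 * [0.1519997 - 0.03633771] = 0.007633691
P = 2266 * 0.007633691 = 17.298 MW

17.298


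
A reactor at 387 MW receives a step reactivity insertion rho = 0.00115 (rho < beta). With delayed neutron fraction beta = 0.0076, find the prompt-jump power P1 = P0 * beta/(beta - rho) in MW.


P1/P0 = beta / (beta - rho)
P1/P0 = 0.0076 / (0.0076 - 0.00115) = 1.178295
P1 = 387 * 1.178295 = 456.00 MW

456.00


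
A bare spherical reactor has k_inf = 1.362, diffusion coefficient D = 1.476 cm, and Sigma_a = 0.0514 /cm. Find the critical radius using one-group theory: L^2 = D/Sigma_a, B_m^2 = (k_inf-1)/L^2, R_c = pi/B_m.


L^2 = D / Sigma_a = 1.476 / 0.0514 = 28.71595 cm^2
B_m^2 = (k_inf - 1) / L^2 = (1.362 - 1) / 28.71595 = 0.01260623 /cm^2
For a bare sphere: B_g = pi/R, so R_c = pi / sqrt(B_m^2)
R_c = pi / sqrt(0.01260623) = 27.981 cm

27.981


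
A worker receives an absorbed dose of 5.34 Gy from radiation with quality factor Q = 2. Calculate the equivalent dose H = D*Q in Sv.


H = D * Q
H = 5.34 * 2
H = 10.680 Sv

10.680


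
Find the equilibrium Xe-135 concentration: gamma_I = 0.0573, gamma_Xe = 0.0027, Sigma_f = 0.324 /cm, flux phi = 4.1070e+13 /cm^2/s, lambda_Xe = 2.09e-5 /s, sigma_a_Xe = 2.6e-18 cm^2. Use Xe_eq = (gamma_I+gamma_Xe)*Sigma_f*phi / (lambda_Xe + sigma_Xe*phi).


Xe_eq = (gamma_I + gamma_Xe) * Sigma_f * phi / (lambda_Xe + sigma_Xe * phi)
Numerator = (0.0573 + 0.0027) * 0.324 * 4.1070e+13 = 7.984008e+11
Denominator = 2.09e-5 + 2.6e-18 * 4.1070e+13 = 1.276820e-04
Xe_eq = 7.984008e+11 / 1.276820e-04 = 6.2530e+15 /cm^3

6.2530e+15


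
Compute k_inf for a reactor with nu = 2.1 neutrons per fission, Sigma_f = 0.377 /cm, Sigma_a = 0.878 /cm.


k_inf = nu * Sigma_f / Sigma_a
k_inf = 2.1 * 0.377 / 0.878
k_inf = 0.90171

0.90171


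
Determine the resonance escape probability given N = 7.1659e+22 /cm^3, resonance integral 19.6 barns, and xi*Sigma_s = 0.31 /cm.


p = exp(-N * I * 1e-24 / (xi*Sigma_s))
p = exp(-7.1659e+22 * 19.6 * 1e-24 / 0.31)
p = 0.010773

0.010773


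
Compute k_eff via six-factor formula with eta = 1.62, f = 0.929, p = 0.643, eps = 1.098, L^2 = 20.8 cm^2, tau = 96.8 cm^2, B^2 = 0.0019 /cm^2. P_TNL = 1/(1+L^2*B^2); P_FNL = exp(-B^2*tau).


k_inf = eta*f*p*eps = 1.62*0.929*0.643*1.098 = 1.062537
P_TNL = 1/(1 + L^2*B^2) = 1/(1 + 20.8*0.0019) = 0.9619825
P_FNL = exp(-B^2*tau) = exp(-0.0019*96.8) = 0.8320024
k_eff = k_inf * P_TNL * P_FNL = 1.062537 * 0.9619825 * 0.8320024
k_eff = 0.85042

0.85042


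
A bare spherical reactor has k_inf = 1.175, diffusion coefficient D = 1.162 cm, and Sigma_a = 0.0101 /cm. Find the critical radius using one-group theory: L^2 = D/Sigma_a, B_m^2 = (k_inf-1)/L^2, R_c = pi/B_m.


L^2 = D / Sigma_a = 1.162 / 0.0101 = 115.0495 cm^2
B_m^2 = (k_inf - 1) / L^2 = (1.175 - 1) / 115.0495 = 0.001521084 /cm^2
For a bare sphere: B_g = pi/R, so R_c = pi / sqrt(B_m^2)
R_c = pi / sqrt(0.001521084) = 80.551 cm

80.551


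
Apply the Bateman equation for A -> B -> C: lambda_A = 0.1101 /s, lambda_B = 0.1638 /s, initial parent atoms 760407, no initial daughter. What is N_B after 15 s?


N_B(t) = lambda_A * N_A0 / (lambda_B - lambda_A) * [exp(-lambda_A*t) - exp(-lambda_B*t)]
exp(-0.1101*15) = 0.1917620; exp(-0.1638*15) = 0.08569164
N_B = 0.1101 * 760407 / (0.1638 - 0.1101) * (0.1917620 - 0.08569164)
N_B = 165369

165369


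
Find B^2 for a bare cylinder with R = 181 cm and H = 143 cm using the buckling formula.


B^2 = (2.405/R)^2 + (pi/H)^2
B^2 = (2.405/181)^2 + (pi/143)^2
B^2 = 6.5920e-04 /cm^2

6.5920e-04


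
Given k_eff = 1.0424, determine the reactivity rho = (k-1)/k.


rho = (k_eff - 1) / k_eff
rho = (1.0424 - 1) / 1.0424
rho = 0.040675

0.040675


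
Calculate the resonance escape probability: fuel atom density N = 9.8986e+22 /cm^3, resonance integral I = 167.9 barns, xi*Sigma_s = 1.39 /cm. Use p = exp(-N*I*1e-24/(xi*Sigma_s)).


p = exp(-N * I * 1e-24 / (xi*Sigma_s))
p = exp(-9.8986e+22 * 167.9 * 1e-24 / 1.39)
p = 6.4164e-06

6.4164e-06


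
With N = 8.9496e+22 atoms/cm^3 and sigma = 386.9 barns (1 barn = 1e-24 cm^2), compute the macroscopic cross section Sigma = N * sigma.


Sigma = N * sigma_barns * 1e-24
Sigma = 8.9496e+22 * 386.9 * 1e-24
Sigma = 34.626 /cm

34.626


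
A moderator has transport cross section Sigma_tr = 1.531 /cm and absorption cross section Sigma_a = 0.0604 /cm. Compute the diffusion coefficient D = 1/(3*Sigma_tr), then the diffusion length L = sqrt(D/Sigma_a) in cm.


D = 1 / (3 * Sigma_tr) = 1 / (3 * 1.531) = 0.2177226 cm
L = sqrt(D / Sigma_a)
L = sqrt(0.2177226 / 0.0604)
L = 1.8986 cm

1.8986


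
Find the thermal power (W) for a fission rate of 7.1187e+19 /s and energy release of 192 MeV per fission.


P = fission_rate * E_MeV * 1.602e-13
P = 7.1187e+19 * 192 * 1.602e-13
P = 2.1896e+09 W

2.1896e+09


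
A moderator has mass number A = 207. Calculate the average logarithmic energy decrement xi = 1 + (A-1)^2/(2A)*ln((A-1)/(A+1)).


xi = 1 + (A-1)^2/(2A) * ln((A-1)/(A+1))
xi = 1 + (207-1)^2/(2*207) * ln((207-1)/(207 +1))
xi = 0.0096308

0.0096308


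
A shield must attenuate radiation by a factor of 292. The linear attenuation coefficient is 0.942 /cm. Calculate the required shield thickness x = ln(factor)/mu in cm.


x = ln(factor) / mu
x = ln(292) / 0.942
x = 6.0263 cm

6.0263


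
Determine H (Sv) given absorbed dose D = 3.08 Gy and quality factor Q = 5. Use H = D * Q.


H = D * Q
H = 3.08 * 5
H = 15.400 Sv

15.400


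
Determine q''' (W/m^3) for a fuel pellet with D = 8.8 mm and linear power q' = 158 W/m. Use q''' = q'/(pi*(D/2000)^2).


r = D / 2 / 1000 = 8.8 / 2 / 1000 = 0.0044 m
q''' = q' / (pi * r^2)
q''' = 158 / (pi * 0.0044^2)
q''' = 2.5978e+06 W/m^3

2.5978e+06


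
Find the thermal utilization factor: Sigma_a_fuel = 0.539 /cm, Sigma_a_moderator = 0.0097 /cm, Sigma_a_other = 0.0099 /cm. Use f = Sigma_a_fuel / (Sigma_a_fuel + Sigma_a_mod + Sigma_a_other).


f = Sigma_a_fuel / (Sigma_a_fuel + Sigma_a_mod + Sigma_a_other)
f = 0.539 / (0.539 + 0.0097 + 0.0099)
f = 0.96491

0.96491


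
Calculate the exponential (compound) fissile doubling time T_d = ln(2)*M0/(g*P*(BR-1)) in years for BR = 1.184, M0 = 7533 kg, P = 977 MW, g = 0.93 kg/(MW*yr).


Breeding gain G = BR - 1 = 1.184 - 1 = 0.184
Fissile production rate = g * P * G = 0.93 * 977 * 0.184 = 167.18424 kg/yr
T_d = ln(2) * M0 / (g * P * G)
T_d = ln(2) * 7533 / 167.18424 = 31.232 yr

31.232


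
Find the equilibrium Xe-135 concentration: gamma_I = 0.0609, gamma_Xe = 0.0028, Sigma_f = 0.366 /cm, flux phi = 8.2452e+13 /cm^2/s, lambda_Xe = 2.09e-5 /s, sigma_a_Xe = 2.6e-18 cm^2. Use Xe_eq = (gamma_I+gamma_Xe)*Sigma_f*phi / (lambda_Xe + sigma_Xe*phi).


Xe_eq = (gamma_I + gamma_Xe) * Sigma_f * phi / (lambda_Xe + sigma_Xe * phi)
Numerator = (0.0609 + 0.0028) * 0.366 * 8.2452e+13 = 1.922302e+12
Denominator = 2.09e-5 + 2.6e-18 * 8.2452e+13 = 2.352752e-04
Xe_eq = 1.922302e+12 / 2.352752e-04 = 8.1704e+15 /cm^3

8.1704e+15


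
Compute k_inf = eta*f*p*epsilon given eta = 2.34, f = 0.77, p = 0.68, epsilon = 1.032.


k_inf = eta * f * p * epsilon
k_inf = 2.34 * 0.77 * 0.68 * 1.032
k_inf = 1.2644

1.2644


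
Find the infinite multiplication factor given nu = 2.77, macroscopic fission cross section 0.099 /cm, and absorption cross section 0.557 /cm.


k_inf = nu * Sigma_f / Sigma_a
k_inf = 2.77 * 0.099 / 0.557
k_inf = 0.49233

0.49233


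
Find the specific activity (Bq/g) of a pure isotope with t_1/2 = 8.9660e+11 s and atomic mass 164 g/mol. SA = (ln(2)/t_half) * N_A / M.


lambda = ln(2) / t_half = ln(2) / 8.9660e+11 = 7.730841e-13 /s
SA = lambda * N_A / M
SA = 7.730841e-13 * 6.022e23 / 164
SA = 2.8387e+09 Bq/g

2.8387e+09


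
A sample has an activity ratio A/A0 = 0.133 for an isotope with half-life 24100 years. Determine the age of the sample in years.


lambda = ln(2) / t_half = ln(2) / 24100 = 2.876129e-05 /yr
t = -ln(A/A0) / lambda
t = -ln(0.133) / 2.876129e-05
t = 70143 yr

70143


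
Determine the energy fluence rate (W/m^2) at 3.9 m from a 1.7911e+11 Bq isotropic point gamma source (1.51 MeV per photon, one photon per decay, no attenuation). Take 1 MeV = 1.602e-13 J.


psi = A * E * 1.602e-13 / (4*pi*r^2)
psi = 1.7911e+11 * 1.51 * 1.602e-13 / (4*pi*3.9^2)
psi = 2.2668e-04 W/m^2

2.2668e-04


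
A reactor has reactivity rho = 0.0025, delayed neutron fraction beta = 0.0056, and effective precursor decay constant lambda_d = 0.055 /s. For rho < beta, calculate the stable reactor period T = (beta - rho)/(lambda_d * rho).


T = (beta - rho) / (lambda_d * rho)
T = (0.0056 - 0.0025) / (0.055 * 0.0025)
T = 22.545 s

22.545


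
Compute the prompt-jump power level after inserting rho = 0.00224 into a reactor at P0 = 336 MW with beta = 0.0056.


P1/P0 = beta / (beta - rho)
P1/P0 = 0.0056 / (0.0056 - 0.00224) = 1.666667
P1 = 336 * 1.666667 = 560.00 MW

560.00


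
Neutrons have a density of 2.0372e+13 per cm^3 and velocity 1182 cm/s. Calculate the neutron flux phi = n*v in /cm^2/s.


phi = n * v
phi = 2.0372e+13 * 1182
phi = 2.4080e+16 /cm^2/s

2.4080e+16


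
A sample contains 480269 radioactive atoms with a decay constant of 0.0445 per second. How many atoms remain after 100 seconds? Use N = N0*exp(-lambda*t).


N = N0 * exp(-lambda * t)
N = 480269 * exp(-0.0445 * 100)
N = 5608.9

5608.9


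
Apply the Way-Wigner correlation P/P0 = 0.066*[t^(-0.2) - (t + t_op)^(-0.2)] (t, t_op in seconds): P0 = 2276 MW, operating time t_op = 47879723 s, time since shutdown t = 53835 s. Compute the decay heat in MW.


P/P0 = 0.066 * [t^(-0.2) - (t + t_op)^(-0.2)]
P/P0 = 0.066 * [53835^(-0.2) - (53835 + 47879723)^(-0.2)]
P/P0 = 0.066 * [0.1131845 - 0.02909860] = 0.005549669
P = 2276 * 0.005549669 = 12.631 MW

12.631


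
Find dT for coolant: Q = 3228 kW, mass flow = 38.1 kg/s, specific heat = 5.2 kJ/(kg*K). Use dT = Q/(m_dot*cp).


dT = Q / (m_dot * cp)
dT = 3228 / (38.1 * 5.2)
dT = 16.293 C

16.293


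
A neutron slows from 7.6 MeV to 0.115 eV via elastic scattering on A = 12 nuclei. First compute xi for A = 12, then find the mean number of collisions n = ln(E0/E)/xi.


xi = 1 + (A-1)^2/(2A)*ln((A-1)/(A+1)) = 0.1577690 (for A = 12)
n = ln(E0/E) / xi
n = ln(7.6e6 / 0.115) / 0.1577690
n = ln(6.608696e+07) / 0.1577690 = 114.13

114.13


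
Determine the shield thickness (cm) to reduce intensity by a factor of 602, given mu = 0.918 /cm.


x = ln(factor) / mu
x = ln(602) / 0.918
x = 6.9720 cm

6.9720


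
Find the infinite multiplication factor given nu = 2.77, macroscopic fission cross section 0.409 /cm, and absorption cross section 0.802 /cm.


k_inf = nu * Sigma_f / Sigma_a
k_inf = 2.77 * 0.409 / 0.802
k_inf = 1.4126

1.4126


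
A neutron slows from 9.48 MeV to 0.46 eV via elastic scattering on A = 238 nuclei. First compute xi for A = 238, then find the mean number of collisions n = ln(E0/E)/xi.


xi = 1 + (A-1)^2/(2A)*ln((A-1)/(A+1)) = 0.008379872 (for A = 238)
n = ln(E0/E) / xi
n = ln(9.48e6 / 0.46) / 0.008379872
n = ln(2.060870e+07) / 0.008379872 = 2009.7

2009.7


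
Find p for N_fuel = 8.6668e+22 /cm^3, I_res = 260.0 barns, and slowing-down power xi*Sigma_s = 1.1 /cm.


p = exp(-N * I * 1e-24 / (xi*Sigma_s))
p = exp(-8.6668e+22 * 260.0 * 1e-24 / 1.1)
p = 1.2688e-09

1.2688e-09


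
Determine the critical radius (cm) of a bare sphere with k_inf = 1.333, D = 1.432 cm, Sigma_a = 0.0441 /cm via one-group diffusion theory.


L^2 = D / Sigma_a = 1.432 / 0.0441 = 32.47166 cm^2
B_m^2 = (k_inf - 1) / L^2 = (1.333 - 1) / 32.47166 = 0.01025510 /cm^2
For a bare sphere: B_g = pi/R, so R_c = pi / sqrt(B_m^2)
R_c = pi / sqrt(0.01025510) = 31.023 cm

31.023


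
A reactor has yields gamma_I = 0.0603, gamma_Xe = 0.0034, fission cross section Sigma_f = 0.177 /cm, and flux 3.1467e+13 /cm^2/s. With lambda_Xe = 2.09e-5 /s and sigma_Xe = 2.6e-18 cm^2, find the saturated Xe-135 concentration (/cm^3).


Xe_eq = (gamma_I + gamma_Xe) * Sigma_f * phi / (lambda_Xe + sigma_Xe * phi)
Numerator = (0.0603 + 0.0034) * 0.177 * 3.1467e+13 = 3.547873e+11
Denominator = 2.09e-5 + 2.6e-18 * 3.1467e+13 = 1.027142e-04
Xe_eq = 3.547873e+11 / 1.027142e-04 = 3.4541e+15 /cm^3

3.4541e+15


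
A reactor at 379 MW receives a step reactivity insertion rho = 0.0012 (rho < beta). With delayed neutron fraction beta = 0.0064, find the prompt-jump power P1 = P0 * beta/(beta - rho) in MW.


P1/P0 = beta / (beta - rho)
P1/P0 = 0.0064 / (0.0064 - 0.0012) = 1.230769
P1 = 379 * 1.230769 = 466.46 MW

466.46


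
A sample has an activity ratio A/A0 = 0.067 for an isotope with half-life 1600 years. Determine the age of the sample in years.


lambda = ln(2) / t_half = ln(2) / 1600 = 4.332170e-04 /yr
t = -ln(A/A0) / lambda
t = -ln(0.067) / 4.332170e-04
t = 6239.5 yr

6239.5


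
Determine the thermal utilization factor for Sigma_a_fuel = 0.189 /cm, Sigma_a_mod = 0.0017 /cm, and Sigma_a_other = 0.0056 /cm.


f = Sigma_a_fuel / (Sigma_a_fuel + Sigma_a_mod + Sigma_a_other)
f = 0.189 / (0.189 + 0.0017 + 0.0056)
f = 0.96281

0.96281


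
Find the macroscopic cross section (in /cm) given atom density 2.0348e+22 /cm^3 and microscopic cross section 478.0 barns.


Sigma = N * sigma_barns * 1e-24
Sigma = 2.0348e+22 * 478.0 * 1e-24
Sigma = 9.7263 /cm

9.7263


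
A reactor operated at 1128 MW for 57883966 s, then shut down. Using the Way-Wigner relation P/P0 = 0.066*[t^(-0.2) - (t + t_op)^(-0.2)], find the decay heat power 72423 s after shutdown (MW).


P/P0 = 0.066 * [t^(-0.2) - (t + t_op)^(-0.2)]
P/P0 = 0.066 * [72423^(-0.2) - (72423 + 57883966)^(-0.2)]
P/P0 = 0.066 * [0.1066657 - 0.02801430] = 0.005190992
P = 1128 * 0.005190992 = 5.8554 MW

5.8554


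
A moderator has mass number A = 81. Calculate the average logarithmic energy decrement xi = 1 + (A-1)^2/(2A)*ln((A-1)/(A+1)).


xi = 1 + (A-1)^2/(2A) * ln((A-1)/(A+1))
xi = 1 + (81-1)^2/(2*81) * ln((81-1)/(81 +1))
xi = 0.024489

0.024489


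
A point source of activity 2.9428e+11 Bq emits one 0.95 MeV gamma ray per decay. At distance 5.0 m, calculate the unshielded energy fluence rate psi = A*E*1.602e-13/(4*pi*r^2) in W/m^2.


psi = A * E * 1.602e-13 / (4*pi*r^2)
psi = 2.9428e+11 * 0.95 * 1.602e-13 / (4*pi*5.0^2)
psi = 1.4256e-04 W/m^2

1.4256e-04


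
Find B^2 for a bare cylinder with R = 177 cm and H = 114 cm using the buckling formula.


B^2 = (2.405/R)^2 + (pi/H)^2
B^2 = (2.405/177)^2 + (pi/114)^2
B^2 = 9.4406e-04 /cm^2

9.4406e-04


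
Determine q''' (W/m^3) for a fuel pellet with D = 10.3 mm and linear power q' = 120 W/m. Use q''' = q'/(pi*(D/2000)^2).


r = D / 2 / 1000 = 10.3 / 2 / 1000 = 0.00515 m
q''' = q' / (pi * r^2)
q''' = 120 / (pi * 0.00515^2)
q''' = 1.4402e+06 W/m^3

1.4402e+06


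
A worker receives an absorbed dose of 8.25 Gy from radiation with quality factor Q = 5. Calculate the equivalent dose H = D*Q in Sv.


H = D * Q
H = 8.25 * 5
H = 41.250 Sv

41.250


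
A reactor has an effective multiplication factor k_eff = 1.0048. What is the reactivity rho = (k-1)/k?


rho = (k_eff - 1) / k_eff
rho = (1.0048 - 1) / 1.0048
rho = 0.0047771

0.0047771


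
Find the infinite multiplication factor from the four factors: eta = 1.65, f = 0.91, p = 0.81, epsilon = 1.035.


k_inf = eta * f * p * epsilon
k_inf = 1.65 * 0.91 * 0.81 * 1.035
k_inf = 1.2588

1.2588


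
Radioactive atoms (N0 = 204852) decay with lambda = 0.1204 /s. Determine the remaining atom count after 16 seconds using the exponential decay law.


N = N0 * exp(-lambda * t)
N = 204852 * exp(-0.1204 * 16)
N = 29841

29841


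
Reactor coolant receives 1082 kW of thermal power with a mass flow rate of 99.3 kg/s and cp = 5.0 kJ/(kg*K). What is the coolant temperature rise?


dT = Q / (m_dot * cp)
dT = 1082 / (99.3 * 5.0)
dT = 2.1793 C

2.1793


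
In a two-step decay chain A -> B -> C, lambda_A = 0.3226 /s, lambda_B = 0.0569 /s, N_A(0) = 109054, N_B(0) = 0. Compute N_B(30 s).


N_B(t) = lambda_A * N_A0 / (lambda_B - lambda_A) * [exp(-lambda_A*t) - exp(-lambda_B*t)]
exp(-0.3226*30) = 6.264667e-05; exp(-0.0569*30) = 0.1814092
N_B = 0.3226 * 109054 / (0.0569 - 0.3226) * (6.264667e-05 - 0.1814092)
N_B = 24012

24012


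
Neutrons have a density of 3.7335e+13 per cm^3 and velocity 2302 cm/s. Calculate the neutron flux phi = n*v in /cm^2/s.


phi = n * v
phi = 3.7335e+13 * 2302
phi = 8.5945e+16 /cm^2/s

8.5945e+16


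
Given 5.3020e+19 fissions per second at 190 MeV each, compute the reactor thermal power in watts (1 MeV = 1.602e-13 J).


P = fission_rate * E_MeV * 1.602e-13
P = 5.3020e+19 * 190 * 1.602e-13
P = 1.6138e+09 W

1.6138e+09


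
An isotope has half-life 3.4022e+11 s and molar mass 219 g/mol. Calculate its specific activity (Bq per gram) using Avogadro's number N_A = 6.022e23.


lambda = ln(2) / t_half = ln(2) / 3.4022e+11 = 2.037350e-12 /s
SA = lambda * N_A / M
SA = 2.037350e-12 * 6.022e23 / 219
SA = 5.6022e+09 Bq/g

5.6022e+09
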